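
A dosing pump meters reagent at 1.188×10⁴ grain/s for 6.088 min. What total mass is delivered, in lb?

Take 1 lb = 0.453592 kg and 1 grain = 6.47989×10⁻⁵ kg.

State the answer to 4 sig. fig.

1.188×10⁴ grain/s → 0.769811 kg/s
6.088 min → 365.28 s
m = ṁ × t = 0.769811 × 365.28 = 281.197 kg
In lb: 281.197 / 0.453592 = 619.934 lb

619.9 lb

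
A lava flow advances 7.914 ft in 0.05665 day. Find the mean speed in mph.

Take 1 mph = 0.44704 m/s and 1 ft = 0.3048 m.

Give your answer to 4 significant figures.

7.914 ft × 0.3048 → 2.41219 m
0.05665 day × 86400 → 4894.56 s
v = d / t = 2.41219 m / 4894.56 s = 4.92831×10⁻⁴ m/s
4.92831×10⁻⁴ m/s ÷ (0.44704 m/s/mph) = 0.00110243 mph

0.001102 mph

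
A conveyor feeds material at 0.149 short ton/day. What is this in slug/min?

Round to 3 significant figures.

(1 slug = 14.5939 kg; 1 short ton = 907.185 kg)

0.00643 slug/min

0.149 short ton/day × 907.185 kg/short ton ÷ 86400 s/day = 0.00156447 kg/s
0.00156447 kg/s ÷ 14.5939 kg/slug × 60 s/min = 0.00643202 slug/min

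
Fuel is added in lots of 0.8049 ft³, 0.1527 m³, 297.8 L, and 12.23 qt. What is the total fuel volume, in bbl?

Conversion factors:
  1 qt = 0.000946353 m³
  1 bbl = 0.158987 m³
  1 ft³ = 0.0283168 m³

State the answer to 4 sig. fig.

3.050 bbl

0.8049 ft³ × 0.0283168 → 0.0227922 m³
0.1527 m³ (already m³)
297.8 L × 0.001 → 0.2978 m³
12.23 qt × 0.000946353 → 0.0115739 m³
Total: 0.0227922 + 0.1527 + 0.2978 + 0.0115739 = 0.484866 m³
In bbl: 0.484866 / 0.158987 = 3.04972 bbl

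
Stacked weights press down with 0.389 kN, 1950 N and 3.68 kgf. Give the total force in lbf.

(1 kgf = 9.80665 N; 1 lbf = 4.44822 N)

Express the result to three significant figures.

534 lbf

0.389 kN × 1000 = 389 N
1950 N (already N)
3.68 kgf × 9.80665 = 36.0885 N
Sum: 389 + 1950 + 36.0885 = 2375.09 N
In lbf: 2375.09 / 4.44822 = 533.942 lbf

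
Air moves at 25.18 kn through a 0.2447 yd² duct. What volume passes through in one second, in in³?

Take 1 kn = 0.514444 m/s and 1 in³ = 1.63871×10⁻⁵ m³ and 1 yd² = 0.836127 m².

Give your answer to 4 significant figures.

1.617×10⁵ in³

25.18 kn × 0.514444 = 12.9537 m/s
0.2447 yd² × 0.836127 = 0.2046 m²
V = v × A × t = 12.9537 m/s × 0.2046 m² × 1 s = 2.65033 m³
2.65033 m³ ÷ (1.63871×10⁻⁵ m³/in³) = 161733 in³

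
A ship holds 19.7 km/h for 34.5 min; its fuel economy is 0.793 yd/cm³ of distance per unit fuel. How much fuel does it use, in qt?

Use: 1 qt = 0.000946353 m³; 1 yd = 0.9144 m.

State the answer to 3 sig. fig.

16.5 qt

19.7 km/h → 5.47222 m/s
34.5 min → 2070 s
d = v × t = 5.47222 × 2070 = 11327.5 m
0.793 yd/cm³ → 725119 m/m³
V = d / (distance per unit fuel) = 11327.5 / 725119 = 0.0156216 m³
In qt: 0.0156216 / 0.000946353 = 16.5072 qt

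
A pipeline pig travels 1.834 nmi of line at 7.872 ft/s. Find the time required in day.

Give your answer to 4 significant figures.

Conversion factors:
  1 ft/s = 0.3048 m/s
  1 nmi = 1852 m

0.01638 day

1.834 nmi × 1852 → 3396.57 m
7.872 ft/s × 0.3048 → 2.39939 m/s
t = d / v = 3396.57 m / 2.39939 m/s = 1415.6 s
1415.6 s ÷ (86400 s/day) = 0.0163843 day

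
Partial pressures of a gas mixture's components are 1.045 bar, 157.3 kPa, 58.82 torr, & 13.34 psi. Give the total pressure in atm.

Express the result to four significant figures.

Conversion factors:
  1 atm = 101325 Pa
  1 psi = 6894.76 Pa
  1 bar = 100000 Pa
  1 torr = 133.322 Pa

1.045 bar × 100000 = 104500 Pa
157.3 kPa × 1000 = 157300 Pa
58.82 torr × 133.322 = 7842 Pa
13.34 psi × 6894.76 = 91976.1 Pa
Total: 104500 + 157300 + 7842 + 91976.1 = 361618 Pa
In atm: 361618 / 101325 = 3.56889 atm

3.569 atm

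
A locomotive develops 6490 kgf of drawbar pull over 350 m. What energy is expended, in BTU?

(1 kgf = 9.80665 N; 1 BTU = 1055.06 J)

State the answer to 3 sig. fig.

6490 kgf × 9.80665 → 63645.2 N
W = F × d = 63645.2 N × 350 m = 2.22758×10⁷ J
2.22758×10⁷ J ÷ (1055.06 J/BTU) = 21113.3 BTU

2.11×10⁴ BTU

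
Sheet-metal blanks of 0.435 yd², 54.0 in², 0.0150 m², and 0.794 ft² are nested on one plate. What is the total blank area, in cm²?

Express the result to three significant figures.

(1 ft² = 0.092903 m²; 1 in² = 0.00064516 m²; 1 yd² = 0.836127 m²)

4870 cm²

0.435 yd² × 0.836127 = 0.363715 m²
54.0 in² × 0.00064516 = 0.0348386 m²
0.0150 m² (already m²)
0.794 ft² × 0.092903 = 0.073765 m²
Combined: 0.363715 + 0.0348386 + 0.015 + 0.073765 = 0.487319 m²
In cm²: 0.487319 / 0.0001 = 4873.19 cm²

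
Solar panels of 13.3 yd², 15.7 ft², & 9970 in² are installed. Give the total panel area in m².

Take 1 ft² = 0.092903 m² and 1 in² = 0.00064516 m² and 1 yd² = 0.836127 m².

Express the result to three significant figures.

13.3 yd² × 0.836127 → 11.1205 m²
15.7 ft² × 0.092903 → 1.45858 m²
9970 in² × 0.00064516 → 6.43225 m²
Total: 11.1205 + 1.45858 + 6.43225 = 19.0113 m²

19.0 m²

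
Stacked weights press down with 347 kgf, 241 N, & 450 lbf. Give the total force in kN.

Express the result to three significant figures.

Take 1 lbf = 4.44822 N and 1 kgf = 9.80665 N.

5.65 kN

347 kgf × 9.80665 → 3402.91 N
241 N (already N)
450 lbf × 4.44822 → 2001.7 N
Sum: 3402.91 + 241 + 2001.7 = 5645.61 N
In kN: 5645.61 / 1000 = 5.64561 kN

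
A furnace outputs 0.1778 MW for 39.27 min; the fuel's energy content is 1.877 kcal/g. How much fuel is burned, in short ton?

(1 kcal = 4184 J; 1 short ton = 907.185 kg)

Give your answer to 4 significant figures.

0.1778 MW → 177800 W
39.27 min → 2356.2 s
E = P × t = 177800 × 2356.2 = 4.18932×10⁸ J
1.877 kcal/g → 7.85337×10⁶ J/kg
m = E / e_s = 4.18932×10⁸ / 7.85337×10⁶ = 53.3442 kg
In short ton: 53.3442 / 907.185 = 0.0588019 short ton

0.05880 short ton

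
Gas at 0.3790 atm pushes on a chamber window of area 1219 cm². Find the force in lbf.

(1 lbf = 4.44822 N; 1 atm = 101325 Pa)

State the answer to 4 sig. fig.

0.3790 atm × 101325 = 38402.2 Pa
1219 cm² × 0.0001 = 0.1219 m²
F = P × A = 38402.2 Pa × 0.1219 m² = 4681.23 N
4681.23 N ÷ (4.44822 N/lbf) = 1052.38 lbf

1052 lbf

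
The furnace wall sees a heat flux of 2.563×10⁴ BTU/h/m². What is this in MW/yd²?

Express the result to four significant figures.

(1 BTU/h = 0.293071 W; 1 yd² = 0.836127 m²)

0.006280 MW/yd²

2.563×10⁴ BTU/h/m² × 0.293071 W/BTU/h = 7511.41 W/m²
7511.41 W/m² ÷ 1000000 W/MW × 0.836127 m²/yd² = 0.00628049 MW/yd²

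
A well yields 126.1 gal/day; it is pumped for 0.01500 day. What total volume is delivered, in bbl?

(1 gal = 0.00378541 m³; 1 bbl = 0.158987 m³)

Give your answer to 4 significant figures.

0.04504 bbl

126.1 gal/day → 5.52477×10⁻⁶ m³/s
0.01500 day → 1296 s
V = Q × t = 5.52477×10⁻⁶ × 1296 = 0.0071601 m³
In bbl: 0.0071601 / 0.158987 = 0.0450358 bbl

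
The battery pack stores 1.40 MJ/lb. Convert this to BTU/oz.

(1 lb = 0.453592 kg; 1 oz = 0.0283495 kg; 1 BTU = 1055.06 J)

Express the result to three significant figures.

1.40 MJ/lb × 1000000 J/MJ ÷ 0.453592 kg/lb = 3.08647×10⁶ J/kg
3.08647×10⁶ J/kg ÷ 1055.06 J/BTU × 0.0283495 kg/oz = 82.9336 BTU/oz

82.9 BTU/oz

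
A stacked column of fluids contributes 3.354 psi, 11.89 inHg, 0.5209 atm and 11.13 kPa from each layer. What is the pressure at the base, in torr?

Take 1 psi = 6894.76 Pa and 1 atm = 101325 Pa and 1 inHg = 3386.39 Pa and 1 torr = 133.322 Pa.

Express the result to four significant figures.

954.8 torr

3.354 psi × 6894.76 = 23125 Pa
11.89 inHg × 3386.39 = 40264.2 Pa
0.5209 atm × 101325 = 52780.2 Pa
11.13 kPa × 1000 = 11130 Pa
Sum: 23125 + 40264.2 + 52780.2 + 11130 = 127299 Pa
In torr: 127299 / 133.322 = 954.824 torr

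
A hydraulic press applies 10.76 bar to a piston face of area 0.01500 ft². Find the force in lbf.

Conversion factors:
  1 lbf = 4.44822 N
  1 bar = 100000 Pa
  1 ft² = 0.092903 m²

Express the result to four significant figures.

337.1 lbf

10.76 bar × 100000 → 1.076×10⁶ Pa
0.01500 ft² × 0.092903 → 0.00139354 m²
F = P × A = 1.076×10⁶ Pa × 0.00139354 m² = 1499.45 N
1499.45 N ÷ (4.44822 N/lbf) = 337.09 lbf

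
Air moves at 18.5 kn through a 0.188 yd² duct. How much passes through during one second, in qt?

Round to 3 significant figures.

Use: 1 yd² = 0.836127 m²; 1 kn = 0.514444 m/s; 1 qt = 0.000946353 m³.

1580 qt

18.5 kn × 0.514444 → 9.51721 m/s
0.188 yd² × 0.836127 → 0.157192 m²
V = v × A × t = 9.51721 m/s × 0.157192 m² × 1 s = 1.49603 m³
1.49603 m³ ÷ (0.000946353 m³/qt) = 1580.84 qt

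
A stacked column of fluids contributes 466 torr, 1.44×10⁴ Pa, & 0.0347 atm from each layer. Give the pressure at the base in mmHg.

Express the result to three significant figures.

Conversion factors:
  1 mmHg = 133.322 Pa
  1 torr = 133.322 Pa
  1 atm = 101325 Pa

466 torr × 133.322 = 62128.1 Pa
1.44×10⁴ Pa (already Pa)
0.0347 atm × 101325 = 3515.98 Pa
Total: 62128.1 + 14400 + 3515.98 = 80044.1 Pa
In mmHg: 80044.1 / 133.322 = 600.382 mmHg

600 mmHg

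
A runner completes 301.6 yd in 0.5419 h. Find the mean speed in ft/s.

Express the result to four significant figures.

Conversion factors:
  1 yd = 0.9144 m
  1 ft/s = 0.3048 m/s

301.6 yd × 0.9144 → 275.783 m
0.5419 h × 3600 → 1950.84 s
v = d / t = 275.783 m / 1950.84 s = 0.141366 m/s
0.141366 m/s ÷ (0.3048 m/s/ft/s) = 0.463799 ft/s

0.4638 ft/s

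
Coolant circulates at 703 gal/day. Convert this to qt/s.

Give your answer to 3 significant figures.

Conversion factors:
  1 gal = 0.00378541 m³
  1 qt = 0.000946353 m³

703 gal/day × 0.00378541 m³/gal ÷ 86400 s/day = 3.08003×10⁻⁵ m³/s
3.08003×10⁻⁵ m³/s ÷ 0.000946353 m³/qt = 0.0325463 qt/s

0.0325 qt/s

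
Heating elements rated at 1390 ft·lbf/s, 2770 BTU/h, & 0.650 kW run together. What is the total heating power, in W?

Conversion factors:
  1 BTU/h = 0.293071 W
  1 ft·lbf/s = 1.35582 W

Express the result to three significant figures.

3350 W

1390 ft·lbf/s × 1.35582 = 1884.59 W
2770 BTU/h × 0.293071 = 811.807 W
0.650 kW × 1000 = 650 W
Sum: 1884.59 + 811.807 + 650 = 3346.4 W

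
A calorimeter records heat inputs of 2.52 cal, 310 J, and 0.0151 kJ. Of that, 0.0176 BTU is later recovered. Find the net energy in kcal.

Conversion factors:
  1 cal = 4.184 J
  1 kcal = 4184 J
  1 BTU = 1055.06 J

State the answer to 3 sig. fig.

2.52 cal × 4.184 → 10.5437 J
310 J (already J)
0.0151 kJ × 1000 → 15.1 J
0.0176 BTU × 1055.06 → 18.5691 J
Sum: 10.5437 + 310 + 15.1 − 18.5691 = 317.075 J
In kcal: 317.075 / 4184 = 0.0757827 kcal

0.0758 kcal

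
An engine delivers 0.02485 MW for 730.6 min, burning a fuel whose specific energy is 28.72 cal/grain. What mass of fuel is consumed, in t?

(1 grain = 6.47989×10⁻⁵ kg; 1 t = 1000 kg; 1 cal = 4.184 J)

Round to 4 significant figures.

0.5874 t

0.02485 MW → 24850 W
730.6 min → 43836 s
E = P × t = 24850 × 43836 = 1.08932×10⁹ J
28.72 cal/grain → 1.85442×10⁶ J/kg
m = E / e_s = 1.08932×10⁹ / 1.85442×10⁶ = 587.418 kg
In t: 587.418 / 1000 = 0.587418 t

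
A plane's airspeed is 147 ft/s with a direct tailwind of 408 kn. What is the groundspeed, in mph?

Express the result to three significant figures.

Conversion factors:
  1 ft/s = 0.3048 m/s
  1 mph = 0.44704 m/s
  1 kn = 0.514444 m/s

147 ft/s × 0.3048 = 44.8056 m/s
408 kn × 0.514444 = 209.893 m/s
Sum: 44.8056 + 209.893 = 254.699 m/s
In mph: 254.699 / 0.44704 = 569.745 mph

570 mph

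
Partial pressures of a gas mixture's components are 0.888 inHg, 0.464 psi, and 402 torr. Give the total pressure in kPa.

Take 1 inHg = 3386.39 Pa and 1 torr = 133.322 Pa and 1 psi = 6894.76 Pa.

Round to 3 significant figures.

59.8 kPa

0.888 inHg × 3386.39 = 3007.11 Pa
0.464 psi × 6894.76 = 3199.17 Pa
402 torr × 133.322 = 53595.4 Pa
Total: 3007.11 + 3199.17 + 53595.4 = 59801.7 Pa
In kPa: 59801.7 / 1000 = 59.8017 kPa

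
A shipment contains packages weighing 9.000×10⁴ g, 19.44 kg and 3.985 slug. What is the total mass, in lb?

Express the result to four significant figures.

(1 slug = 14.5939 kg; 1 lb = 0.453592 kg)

369.5 lb

9.000×10⁴ g × 0.001 = 90 kg
19.44 kg (already kg)
3.985 slug × 14.5939 = 58.1567 kg
Sum: 90 + 19.44 + 58.1567 = 167.597 kg
In lb: 167.597 / 0.453592 = 369.488 lb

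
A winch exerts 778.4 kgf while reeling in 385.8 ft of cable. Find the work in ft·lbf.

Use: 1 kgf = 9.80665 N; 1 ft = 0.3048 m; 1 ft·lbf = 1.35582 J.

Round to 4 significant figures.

6.621×10⁵ ft·lbf

778.4 kgf × 9.80665 → 7633.5 N
385.8 ft × 0.3048 → 117.592 m
W = F × d = 7633.5 N × 117.592 m = 897639 J
897639 J ÷ (1.35582 J/ft·lbf) = 662064 ft·lbf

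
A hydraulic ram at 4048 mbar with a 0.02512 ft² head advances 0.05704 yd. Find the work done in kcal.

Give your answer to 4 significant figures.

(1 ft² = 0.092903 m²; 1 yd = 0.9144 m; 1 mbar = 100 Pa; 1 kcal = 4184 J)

4048 mbar → 404800 Pa
0.02512 ft² → 0.00233372 m²
F = P × A = 404800 × 0.00233372 = 944.69 N
0.05704 yd → 0.0521574 m
W = F × d = 944.69 × 0.0521574 = 49.2726 J
In kcal: 49.2726 / 4184 = 0.0117764 kcal

0.01178 kcal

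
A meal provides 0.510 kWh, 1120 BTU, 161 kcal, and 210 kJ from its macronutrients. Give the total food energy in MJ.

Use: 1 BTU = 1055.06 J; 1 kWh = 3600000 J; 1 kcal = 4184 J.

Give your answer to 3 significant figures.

3.90 MJ

0.510 kWh × 3600000 = 1.836×10⁶ J
1120 BTU × 1055.06 = 1.18167×10⁶ J
161 kcal × 4184 = 673624 J
210 kJ × 1000 = 210000 J
Combined: 1.836×10⁶ + 1.18167×10⁶ + 673624 + 210000 = 3.90129×10⁶ J
In MJ: 3.90129×10⁶ / 1000000 = 3.90129 MJ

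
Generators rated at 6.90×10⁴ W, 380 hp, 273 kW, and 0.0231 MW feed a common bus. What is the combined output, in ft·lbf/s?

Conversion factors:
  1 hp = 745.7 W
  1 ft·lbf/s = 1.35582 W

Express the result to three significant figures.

6.90×10⁴ W (already W)
380 hp × 745.7 = 283366 W
273 kW × 1000 = 273000 W
0.0231 MW × 1000000 = 23100 W
Sum: 69000 + 283366 + 273000 + 23100 = 648466 W
In ft·lbf/s: 648466 / 1.35582 = 478283 ft·lbf/s

4.78×10⁵ ft·lbf/s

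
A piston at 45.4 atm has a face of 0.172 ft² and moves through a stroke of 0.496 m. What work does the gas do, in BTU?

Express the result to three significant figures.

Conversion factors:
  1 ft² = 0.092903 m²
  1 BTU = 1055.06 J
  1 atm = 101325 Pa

45.4 atm → 4.60016×10⁶ Pa
0.172 ft² → 0.0159793 m²
F = P × A = 4.60016×10⁶ × 0.0159793 = 73507.3 N
W = F × d = 73507.3 × 0.496 = 36459.6 J
In BTU: 36459.6 / 1055.06 = 34.5569 BTU

34.6 BTU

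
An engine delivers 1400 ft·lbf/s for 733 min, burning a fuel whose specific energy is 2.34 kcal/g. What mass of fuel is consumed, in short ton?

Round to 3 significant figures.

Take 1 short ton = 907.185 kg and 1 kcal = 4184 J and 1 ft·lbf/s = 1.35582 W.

0.00940 short ton

1400 ft·lbf/s → 1898.15 W
733 min → 43980 s
E = P × t = 1898.15 × 43980 = 8.34806×10⁷ J
2.34 kcal/g → 9.79056×10⁶ J/kg
m = E / e_s = 8.34806×10⁷ / 9.79056×10⁶ = 8.52664 kg
In short ton: 8.52664 / 907.185 = 0.00939901 short ton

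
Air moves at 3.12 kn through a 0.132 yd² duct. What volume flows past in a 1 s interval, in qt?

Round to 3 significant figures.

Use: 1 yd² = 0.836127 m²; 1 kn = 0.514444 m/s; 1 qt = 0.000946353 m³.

187 qt

3.12 kn × 0.514444 → 1.60507 m/s
0.132 yd² × 0.836127 → 0.110369 m²
V = v × A × t = 1.60507 m/s × 0.110369 m² × 1 s = 0.17715 m³
0.17715 m³ ÷ (0.000946353 m³/qt) = 187.192 qt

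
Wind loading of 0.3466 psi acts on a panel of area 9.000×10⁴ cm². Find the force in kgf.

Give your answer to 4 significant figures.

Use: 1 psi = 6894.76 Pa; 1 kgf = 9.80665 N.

0.3466 psi × 6894.76 → 2389.72 Pa
9.000×10⁴ cm² × 0.0001 → 9 m²
F = P × A = 2389.72 Pa × 9 m² = 21507.5 N
21507.5 N ÷ (9.80665 N/kgf) = 2193.15 kgf

2193 kgf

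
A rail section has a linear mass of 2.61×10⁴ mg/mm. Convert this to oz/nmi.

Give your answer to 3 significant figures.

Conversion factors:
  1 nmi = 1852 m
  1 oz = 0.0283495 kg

1.71×10⁶ oz/nmi

2.61×10⁴ mg/mm × 10⁻⁶ kg/mg ÷ 0.001 m/mm = 26.1 kg/m
26.1 kg/m ÷ 0.0283495 kg/oz × 1852 m/nmi = 1.70505×10⁶ oz/nmi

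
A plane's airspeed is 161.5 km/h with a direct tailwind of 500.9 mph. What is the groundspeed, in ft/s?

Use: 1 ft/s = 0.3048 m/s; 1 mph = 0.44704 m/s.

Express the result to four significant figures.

881.8 ft/s

161.5 km/h × (1/3.6) = 44.8611 m/s
500.9 mph × 0.44704 = 223.922 m/s
Total: 44.8611 + 223.922 = 268.783 m/s
In ft/s: 268.783 / 0.3048 = 881.834 ft/s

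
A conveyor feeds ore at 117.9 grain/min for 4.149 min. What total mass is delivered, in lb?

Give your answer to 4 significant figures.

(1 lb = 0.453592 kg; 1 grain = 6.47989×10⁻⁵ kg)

0.06988 lb

117.9 grain/min → 1.2733×10⁻⁴ kg/s
4.149 min → 248.94 s
m = ṁ × t = 1.2733×10⁻⁴ × 248.94 = 0.0316975 kg
In lb: 0.0316975 / 0.453592 = 0.0698811 lb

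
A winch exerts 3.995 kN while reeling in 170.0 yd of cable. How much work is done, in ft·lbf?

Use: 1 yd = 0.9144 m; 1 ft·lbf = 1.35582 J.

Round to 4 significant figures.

4.580×10⁵ ft·lbf

3.995 kN × 1000 → 3995 N
170.0 yd × 0.9144 → 155.448 m
W = F × d = 3995 N × 155.448 m = 621015 J
621015 J ÷ (1.35582 J/ft·lbf) = 458036 ft·lbf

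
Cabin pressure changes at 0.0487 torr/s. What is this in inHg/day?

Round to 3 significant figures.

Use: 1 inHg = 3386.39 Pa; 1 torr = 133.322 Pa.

166 inHg/day

0.0487 torr/s × 133.322 Pa/torr = 6.49278 Pa/s
6.49278 Pa/s ÷ 3386.39 Pa/inHg × 86400 s/day = 165.656 inHg/day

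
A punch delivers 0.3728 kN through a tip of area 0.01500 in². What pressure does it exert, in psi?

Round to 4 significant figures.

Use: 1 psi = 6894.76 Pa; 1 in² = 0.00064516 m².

0.3728 kN × 1000 = 372.8 N
0.01500 in² × 0.00064516 = 9.6774×10⁻⁶ m²
P = F / A = 372.8 N / 9.6774×10⁻⁶ m² = 3.85227×10⁷ Pa
3.85227×10⁷ Pa ÷ (6894.76 Pa/psi) = 5587.24 psi

5587 psi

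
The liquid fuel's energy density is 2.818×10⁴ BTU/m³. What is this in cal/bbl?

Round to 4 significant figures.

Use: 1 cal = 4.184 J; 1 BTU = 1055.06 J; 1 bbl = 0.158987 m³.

1.130×10⁶ cal/bbl

2.818×10⁴ BTU/m³ × 1055.06 J/BTU = 2.97316×10⁷ J/m³
2.97316×10⁷ J/m³ ÷ 4.184 J/cal × 0.158987 m³/bbl = 1.12977×10⁶ cal/bbl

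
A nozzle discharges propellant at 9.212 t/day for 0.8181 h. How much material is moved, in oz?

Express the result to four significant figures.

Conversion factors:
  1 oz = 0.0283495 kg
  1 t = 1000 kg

9.212 t/day → 0.10662 kg/s
0.8181 h → 2945.16 s
m = ṁ × t = 0.10662 × 2945.16 = 314.013 kg
In oz: 314.013 / 0.0283495 = 11076.5 oz

1.108×10⁴ oz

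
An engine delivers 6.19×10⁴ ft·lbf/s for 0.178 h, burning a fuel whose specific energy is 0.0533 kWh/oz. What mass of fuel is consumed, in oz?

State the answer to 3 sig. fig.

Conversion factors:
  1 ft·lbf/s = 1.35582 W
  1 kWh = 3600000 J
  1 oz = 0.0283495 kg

280 oz

6.19×10⁴ ft·lbf/s → 83925.3 W
0.178 h → 640.8 s
E = P × t = 83925.3 × 640.8 = 5.37793×10⁷ J
0.0533 kWh/oz → 6.76837×10⁶ J/kg
m = E / e_s = 5.37793×10⁷ / 6.76837×10⁶ = 7.94568 kg
In oz: 7.94568 / 0.0283495 = 280.276 oz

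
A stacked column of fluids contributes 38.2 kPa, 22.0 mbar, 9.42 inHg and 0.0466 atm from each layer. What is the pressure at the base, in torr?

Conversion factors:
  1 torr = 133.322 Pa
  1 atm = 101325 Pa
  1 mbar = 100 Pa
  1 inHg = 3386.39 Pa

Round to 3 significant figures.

578 torr

38.2 kPa × 1000 = 38200 Pa
22.0 mbar × 100 = 2200 Pa
9.42 inHg × 3386.39 = 31899.8 Pa
0.0466 atm × 101325 = 4721.74 Pa
Combined: 38200 + 2200 + 31899.8 + 4721.74 = 77021.5 Pa
In torr: 77021.5 / 133.322 = 577.71 torr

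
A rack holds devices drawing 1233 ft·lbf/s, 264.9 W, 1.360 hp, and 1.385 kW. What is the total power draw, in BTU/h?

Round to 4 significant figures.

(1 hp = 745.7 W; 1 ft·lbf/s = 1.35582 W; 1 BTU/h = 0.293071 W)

1233 ft·lbf/s × 1.35582 = 1671.73 W
264.9 W (already W)
1.360 hp × 745.7 = 1014.15 W
1.385 kW × 1000 = 1385 W
Total: 1671.73 + 264.9 + 1014.15 + 1385 = 4335.78 W
In BTU/h: 4335.78 / 0.293071 = 14794.3 BTU/h

1.479×10⁴ BTU/h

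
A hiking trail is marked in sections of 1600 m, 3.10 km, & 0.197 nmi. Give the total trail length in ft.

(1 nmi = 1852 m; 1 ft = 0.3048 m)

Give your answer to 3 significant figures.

1.66×10⁴ ft

1600 m (already m)
3.10 km × 1000 = 3100 m
0.197 nmi × 1852 = 364.844 m
Total: 1600 + 3100 + 364.844 = 5064.84 m
In ft: 5064.84 / 0.3048 = 16616.9 ft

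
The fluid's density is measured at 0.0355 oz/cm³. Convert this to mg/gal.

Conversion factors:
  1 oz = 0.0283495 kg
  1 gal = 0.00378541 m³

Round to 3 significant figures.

3.81×10⁶ mg/gal

0.0355 oz/cm³ × 0.0283495 kg/oz ÷ 10⁻⁶ m³/cm³ = 1006.41 kg/m³
1006.41 kg/m³ ÷ 10⁻⁶ kg/mg × 0.00378541 m³/gal = 3.80967×10⁶ mg/gal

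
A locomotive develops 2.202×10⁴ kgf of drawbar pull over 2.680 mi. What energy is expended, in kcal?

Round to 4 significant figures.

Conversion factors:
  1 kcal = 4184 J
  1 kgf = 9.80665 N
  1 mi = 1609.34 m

2.202×10⁴ kgf × 9.80665 → 215942 N
2.680 mi × 1609.34 → 4313.03 m
W = F × d = 215942 N × 4313.03 m = 9.31364×10⁸ J
9.31364×10⁸ J ÷ (4184 J/kcal) = 222601 kcal

2.226×10⁵ kcal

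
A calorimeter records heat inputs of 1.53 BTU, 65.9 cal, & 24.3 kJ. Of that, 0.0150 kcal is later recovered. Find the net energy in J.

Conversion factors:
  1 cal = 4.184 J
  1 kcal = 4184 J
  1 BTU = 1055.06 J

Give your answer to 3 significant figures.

1.53 BTU × 1055.06 → 1614.24 J
65.9 cal × 4.184 → 275.726 J
24.3 kJ × 1000 → 24300 J
0.0150 kcal × 4184 → 62.76 J
Sum: 1614.24 + 275.726 + 24300 − 62.76 = 26127.2 J

2.61×10⁴ J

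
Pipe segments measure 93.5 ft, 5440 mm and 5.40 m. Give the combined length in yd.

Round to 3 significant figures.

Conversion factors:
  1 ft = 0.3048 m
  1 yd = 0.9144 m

43.0 yd

93.5 ft × 0.3048 = 28.4988 m
5440 mm × 0.001 = 5.44 m
5.40 m (already m)
Sum: 28.4988 + 5.44 + 5.4 = 39.3388 m
In yd: 39.3388 / 0.9144 = 43.0214 yd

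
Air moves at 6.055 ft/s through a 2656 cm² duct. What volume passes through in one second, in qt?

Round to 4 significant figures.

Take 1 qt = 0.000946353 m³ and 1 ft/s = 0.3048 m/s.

518.0 qt

6.055 ft/s × 0.3048 → 1.84556 m/s
2656 cm² × 0.0001 → 0.2656 m²
V = v × A × t = 1.84556 m/s × 0.2656 m² × 1 s = 0.490181 m³
0.490181 m³ ÷ (0.000946353 m³/qt) = 517.968 qt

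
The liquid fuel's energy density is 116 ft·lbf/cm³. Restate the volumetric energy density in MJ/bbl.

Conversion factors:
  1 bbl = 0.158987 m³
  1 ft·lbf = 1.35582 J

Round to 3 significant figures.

25.0 MJ/bbl

116 ft·lbf/cm³ × 1.35582 J/ft·lbf ÷ 10⁻⁶ m³/cm³ = 1.57275×10⁸ J/m³
1.57275×10⁸ J/m³ ÷ 1000000 J/MJ × 0.158987 m³/bbl = 25.0047 MJ/bbl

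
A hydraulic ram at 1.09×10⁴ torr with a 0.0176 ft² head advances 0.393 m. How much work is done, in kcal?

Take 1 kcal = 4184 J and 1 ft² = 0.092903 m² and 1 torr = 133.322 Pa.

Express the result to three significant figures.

0.223 kcal

1.09×10⁴ torr → 1.45321×10⁶ Pa
0.0176 ft² → 0.00163509 m²
F = P × A = 1.45321×10⁶ × 0.00163509 = 2376.13 N
W = F × d = 2376.13 × 0.393 = 933.819 J
In kcal: 933.819 / 4184 = 0.223188 kcal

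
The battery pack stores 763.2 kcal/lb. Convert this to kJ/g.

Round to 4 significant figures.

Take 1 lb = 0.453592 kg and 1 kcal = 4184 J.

7.040 kJ/g

763.2 kcal/lb × 4184 J/kcal ÷ 0.453592 kg/lb = 7.03987×10⁶ J/kg
7.03987×10⁶ J/kg ÷ 1000 J/kJ × 0.001 kg/g = 7.03987 kJ/g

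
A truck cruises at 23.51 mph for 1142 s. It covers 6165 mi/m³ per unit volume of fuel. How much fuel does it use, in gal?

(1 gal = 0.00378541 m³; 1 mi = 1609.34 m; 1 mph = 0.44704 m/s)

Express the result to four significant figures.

23.51 mph → 10.5099 m/s
d = v × t = 10.5099 × 1142 = 12002.3 m
6165 mi/m³ → 9.92158×10⁶ m/m³
V = d / (distance per unit fuel) = 12002.3 / 9.92158×10⁶ = 0.00120972 m³
In gal: 0.00120972 / 0.00378541 = 0.319574 gal

0.3196 gal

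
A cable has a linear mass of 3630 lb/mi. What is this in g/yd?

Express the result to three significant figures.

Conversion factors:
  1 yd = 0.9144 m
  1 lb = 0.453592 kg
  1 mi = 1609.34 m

3630 lb/mi × 0.453592 kg/lb ÷ 1609.34 m/mi = 1.02311 kg/m
1.02311 kg/m ÷ 0.001 kg/g × 0.9144 m/yd = 935.532 g/yd

936 g/yd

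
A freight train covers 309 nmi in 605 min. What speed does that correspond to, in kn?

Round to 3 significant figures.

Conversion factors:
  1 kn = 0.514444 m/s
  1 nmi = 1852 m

309 nmi × 1852 = 572268 m
605 min × 60 = 36300 s
v = d / t = 572268 m / 36300 s = 15.765 m/s
15.765 m/s ÷ (0.514444 m/s/kn) = 30.6447 kn

30.6 kn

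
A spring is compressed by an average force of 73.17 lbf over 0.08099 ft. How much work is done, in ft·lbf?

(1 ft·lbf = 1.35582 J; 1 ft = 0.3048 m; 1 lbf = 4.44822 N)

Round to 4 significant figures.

73.17 lbf × 4.44822 → 325.476 N
0.08099 ft × 0.3048 → 0.0246858 m
W = F × d = 325.476 N × 0.0246858 m = 8.03464 J
8.03464 J ÷ (1.35582 J/ft·lbf) = 5.92604 ft·lbf

5.926 ft·lbf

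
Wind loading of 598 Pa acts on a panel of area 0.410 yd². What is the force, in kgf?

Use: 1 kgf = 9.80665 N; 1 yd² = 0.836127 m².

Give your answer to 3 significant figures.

20.9 kgf

0.410 yd² × 0.836127 → 0.342812 m²
F = P × A = 598 Pa × 0.342812 m² = 205.002 N
205.002 N ÷ (9.80665 N/kgf) = 20.9044 kgf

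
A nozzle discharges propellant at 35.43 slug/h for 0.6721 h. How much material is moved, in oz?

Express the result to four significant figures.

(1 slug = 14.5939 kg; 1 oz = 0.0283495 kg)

1.226×10⁴ oz

35.43 slug/h → 0.143628 kg/s
0.6721 h → 2419.56 s
m = ṁ × t = 0.143628 × 2419.56 = 347.517 kg
In oz: 347.517 / 0.0283495 = 12258.3 oz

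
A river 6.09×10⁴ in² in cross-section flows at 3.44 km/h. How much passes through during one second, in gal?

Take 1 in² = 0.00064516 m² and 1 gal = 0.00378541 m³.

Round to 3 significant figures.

9920 gal

3.44 km/h × (1/3.6) → 0.955556 m/s
6.09×10⁴ in² × 0.00064516 → 39.2902 m²
V = v × A × t = 0.955556 m/s × 39.2902 m² × 1 s = 37.544 m³
37.544 m³ ÷ (0.00378541 m³/gal) = 9918.08 gal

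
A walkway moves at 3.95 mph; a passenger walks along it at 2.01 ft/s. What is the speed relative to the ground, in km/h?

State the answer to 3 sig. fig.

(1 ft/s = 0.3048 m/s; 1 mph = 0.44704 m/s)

3.95 mph × 0.44704 = 1.76581 m/s
2.01 ft/s × 0.3048 = 0.612648 m/s
Total: 1.76581 + 0.612648 = 2.37846 m/s
In km/h: 2.37846 / (1/3.6) = 8.56246 km/h

8.56 km/h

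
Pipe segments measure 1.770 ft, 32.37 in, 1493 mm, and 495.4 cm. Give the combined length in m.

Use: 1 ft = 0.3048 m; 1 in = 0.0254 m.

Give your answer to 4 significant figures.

7.809 m

1.770 ft × 0.3048 = 0.539496 m
32.37 in × 0.0254 = 0.822198 m
1493 mm × 0.001 = 1.493 m
495.4 cm × 0.01 = 4.954 m
Total: 0.539496 + 0.822198 + 1.493 + 4.954 = 7.80869 m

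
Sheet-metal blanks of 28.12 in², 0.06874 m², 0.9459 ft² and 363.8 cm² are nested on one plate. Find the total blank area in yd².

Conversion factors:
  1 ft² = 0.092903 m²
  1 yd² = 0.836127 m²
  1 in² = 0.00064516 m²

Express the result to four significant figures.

28.12 in² × 0.00064516 = 0.0181419 m²
0.06874 m² (already m²)
0.9459 ft² × 0.092903 = 0.0878769 m²
363.8 cm² × 0.0001 = 0.03638 m²
Total: 0.0181419 + 0.06874 + 0.0878769 + 0.03638 = 0.211139 m²
In yd²: 0.211139 / 0.836127 = 0.25252 yd²

0.2525 yd²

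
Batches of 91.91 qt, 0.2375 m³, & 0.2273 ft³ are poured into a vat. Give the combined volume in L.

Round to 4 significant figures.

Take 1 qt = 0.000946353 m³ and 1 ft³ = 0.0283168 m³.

91.91 qt × 0.000946353 → 0.0869793 m³
0.2375 m³ (already m³)
0.2273 ft³ × 0.0283168 → 0.00643641 m³
Sum: 0.0869793 + 0.2375 + 0.00643641 = 0.330916 m³
In L: 0.330916 / 0.001 = 330.916 L

330.9 L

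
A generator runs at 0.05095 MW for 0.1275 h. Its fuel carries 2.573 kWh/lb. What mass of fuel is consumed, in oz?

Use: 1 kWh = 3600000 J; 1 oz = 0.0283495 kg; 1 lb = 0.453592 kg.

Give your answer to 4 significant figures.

40.40 oz

0.05095 MW → 50950 W
0.1275 h → 459 s
E = P × t = 50950 × 459 = 2.3386×10⁷ J
2.573 kWh/lb → 2.0421×10⁷ J/kg
m = E / e_s = 2.3386×10⁷ / 2.0421×10⁷ = 1.14519 kg
In oz: 1.14519 / 0.0283495 = 40.3954 oz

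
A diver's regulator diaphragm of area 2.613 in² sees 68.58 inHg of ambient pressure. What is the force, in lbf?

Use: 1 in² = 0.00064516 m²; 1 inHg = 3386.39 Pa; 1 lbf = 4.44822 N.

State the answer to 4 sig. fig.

68.58 inHg × 3386.39 = 232239 Pa
2.613 in² × 0.00064516 = 0.0016858 m²
F = P × A = 232239 Pa × 0.0016858 m² = 391.509 N
391.509 N ÷ (4.44822 N/lbf) = 88.0148 lbf

88.01 lbf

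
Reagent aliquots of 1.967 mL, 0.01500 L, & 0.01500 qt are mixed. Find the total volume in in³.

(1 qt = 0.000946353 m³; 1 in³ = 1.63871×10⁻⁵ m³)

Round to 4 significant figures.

1.967 mL × 10⁻⁶ → 1.967×10⁻⁶ m³
0.01500 L × 0.001 → 1.5×10⁻⁵ m³
0.01500 qt × 0.000946353 → 1.41953×10⁻⁵ m³
Sum: 1.967×10⁻⁶ + 1.5×10⁻⁵ + 1.41953×10⁻⁵ = 3.11623×10⁻⁵ m³
In in³: 3.11623×10⁻⁵ / 1.63871×10⁻⁵ = 1.90164 in³

1.902 in³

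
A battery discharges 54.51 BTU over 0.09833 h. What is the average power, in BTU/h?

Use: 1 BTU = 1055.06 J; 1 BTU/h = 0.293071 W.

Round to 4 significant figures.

554.4 BTU/h

54.51 BTU × 1055.06 → 57511.3 J
0.09833 h × 3600 → 353.988 s
P = E / t = 57511.3 J / 353.988 s = 162.467 W
162.467 W ÷ (0.293071 W/BTU/h) = 554.361 BTU/h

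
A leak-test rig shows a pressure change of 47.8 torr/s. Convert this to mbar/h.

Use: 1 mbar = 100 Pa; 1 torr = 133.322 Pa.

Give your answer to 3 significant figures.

47.8 torr/s × 133.322 Pa/torr = 6372.79 Pa/s
6372.79 Pa/s ÷ 100 Pa/mbar × 3600 s/h = 229420 mbar/h

2.29×10⁵ mbar/h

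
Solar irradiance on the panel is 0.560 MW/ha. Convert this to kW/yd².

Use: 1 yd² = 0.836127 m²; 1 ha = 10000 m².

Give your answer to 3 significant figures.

0.0468 kW/yd²

0.560 MW/ha × 1000000 W/MW ÷ 10000 m²/ha = 56 W/m²
56 W/m² ÷ 1000 W/kW × 0.836127 m²/yd² = 0.0468231 kW/yd²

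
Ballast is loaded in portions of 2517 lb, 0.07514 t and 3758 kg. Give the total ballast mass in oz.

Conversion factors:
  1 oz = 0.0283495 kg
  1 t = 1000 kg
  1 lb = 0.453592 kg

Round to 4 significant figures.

1.755×10⁵ oz

2517 lb × 0.453592 = 1141.69 kg
0.07514 t × 1000 = 75.14 kg
3758 kg (already kg)
Sum: 1141.69 + 75.14 + 3758 = 4974.83 kg
In oz: 4974.83 / 0.0283495 = 175482 oz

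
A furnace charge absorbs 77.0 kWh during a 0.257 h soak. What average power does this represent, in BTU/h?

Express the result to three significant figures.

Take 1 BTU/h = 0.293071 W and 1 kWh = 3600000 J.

77.0 kWh × 3600000 = 2.772×10⁸ J
0.257 h × 3600 = 925.2 s
P = E / t = 2.772×10⁸ J / 925.2 s = 299611 W
299611 W ÷ (0.293071 W/BTU/h) = 1.02232×10⁶ BTU/h

1.02×10⁶ BTU/h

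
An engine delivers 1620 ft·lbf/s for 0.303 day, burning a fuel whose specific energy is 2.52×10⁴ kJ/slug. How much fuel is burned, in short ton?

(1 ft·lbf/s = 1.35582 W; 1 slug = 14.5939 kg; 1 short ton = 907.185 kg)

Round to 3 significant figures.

0.0367 short ton

1620 ft·lbf/s → 2196.43 W
0.303 day → 26179.2 s
E = P × t = 2196.43 × 26179.2 = 5.75008×10⁷ J
2.52×10⁴ kJ/slug → 1.72675×10⁶ J/kg
m = E / e_s = 5.75008×10⁷ / 1.72675×10⁶ = 33.3 kg
In short ton: 33.3 / 907.185 = 0.036707 short ton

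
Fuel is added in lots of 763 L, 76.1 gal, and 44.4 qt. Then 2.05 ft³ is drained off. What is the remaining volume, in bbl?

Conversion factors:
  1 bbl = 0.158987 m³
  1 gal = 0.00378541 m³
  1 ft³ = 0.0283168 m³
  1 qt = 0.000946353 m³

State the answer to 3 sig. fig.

6.51 bbl

763 L × 0.001 → 0.763 m³
76.1 gal × 0.00378541 → 0.28807 m³
44.4 qt × 0.000946353 → 0.0420181 m³
2.05 ft³ × 0.0283168 → 0.0580494 m³
Sum: 0.763 + 0.28807 + 0.0420181 − 0.0580494 = 1.03504 m³
In bbl: 1.03504 / 0.158987 = 6.51022 bbl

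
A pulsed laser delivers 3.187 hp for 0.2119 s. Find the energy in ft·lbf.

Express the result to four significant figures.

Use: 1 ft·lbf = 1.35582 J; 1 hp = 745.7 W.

371.4 ft·lbf

3.187 hp × 745.7 = 2376.55 W
E = P × t = 2376.55 W × 0.2119 s = 503.591 J
503.591 J ÷ (1.35582 J/ft·lbf) = 371.429 ft·lbf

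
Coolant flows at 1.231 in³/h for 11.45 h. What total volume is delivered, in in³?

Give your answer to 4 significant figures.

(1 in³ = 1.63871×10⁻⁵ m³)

14.09 in³

1.231 in³/h → 5.60348×10⁻⁹ m³/s
11.45 h → 41220 s
V = Q × t = 5.60348×10⁻⁹ × 41220 = 2.30975×10⁻⁴ m³
In in³: 2.30975×10⁻⁴ / 1.63871×10⁻⁵ = 14.0949 in³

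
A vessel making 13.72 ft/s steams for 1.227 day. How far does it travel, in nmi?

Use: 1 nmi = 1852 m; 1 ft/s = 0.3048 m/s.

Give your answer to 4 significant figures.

13.72 ft/s × 0.3048 = 4.18186 m/s
1.227 day × 86400 = 106013 s
d = v × t = 4.18186 m/s × 106013 s = 443332 m
443332 m ÷ (1852 m/nmi) = 239.38 nmi

239.4 nmi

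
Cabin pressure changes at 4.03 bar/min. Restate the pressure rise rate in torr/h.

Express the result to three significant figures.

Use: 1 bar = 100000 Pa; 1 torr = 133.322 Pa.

1.81×10⁵ torr/h

4.03 bar/min × 100000 Pa/bar ÷ 60 s/min = 6716.67 Pa/s
6716.67 Pa/s ÷ 133.322 Pa/torr × 3600 s/h = 181366 torr/h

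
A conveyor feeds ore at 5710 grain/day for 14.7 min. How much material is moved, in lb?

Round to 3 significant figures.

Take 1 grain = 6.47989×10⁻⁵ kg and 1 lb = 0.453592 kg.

0.00833 lb

5710 grain/day → 4.28243×10⁻⁶ kg/s
14.7 min → 882 s
m = ṁ × t = 4.28243×10⁻⁶ × 882 = 0.0037771 kg
In lb: 0.0037771 / 0.453592 = 0.00832709 lb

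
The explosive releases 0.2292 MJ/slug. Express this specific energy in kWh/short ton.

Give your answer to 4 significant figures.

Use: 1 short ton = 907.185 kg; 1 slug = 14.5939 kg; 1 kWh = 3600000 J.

0.2292 MJ/slug × 1000000 J/MJ ÷ 14.5939 kg/slug = 15705.2 J/kg
15705.2 J/kg ÷ 3600000 J/kWh × 907.185 kg/short ton = 3.95764 kWh/short ton

3.958 kWh/short ton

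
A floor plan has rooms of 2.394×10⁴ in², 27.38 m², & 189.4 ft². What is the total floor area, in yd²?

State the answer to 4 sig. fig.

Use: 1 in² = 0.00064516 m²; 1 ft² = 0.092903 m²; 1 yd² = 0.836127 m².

2.394×10⁴ in² × 0.00064516 → 15.4451 m²
27.38 m² (already m²)
189.4 ft² × 0.092903 → 17.5958 m²
Sum: 15.4451 + 27.38 + 17.5958 = 60.4209 m²
In yd²: 60.4209 / 0.836127 = 72.2628 yd²

72.26 yd²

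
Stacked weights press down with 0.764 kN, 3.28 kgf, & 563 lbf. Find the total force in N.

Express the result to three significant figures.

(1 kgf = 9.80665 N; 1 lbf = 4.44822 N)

0.764 kN × 1000 → 764 N
3.28 kgf × 9.80665 → 32.1658 N
563 lbf × 4.44822 → 2504.35 N
Sum: 764 + 32.1658 + 2504.35 = 3300.52 N

3300 N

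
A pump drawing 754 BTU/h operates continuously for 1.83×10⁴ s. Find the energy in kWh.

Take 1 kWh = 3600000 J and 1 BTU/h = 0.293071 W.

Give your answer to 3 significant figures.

754 BTU/h × 0.293071 = 220.976 W
E = P × t = 220.976 W × 18300 s = 4.04386×10⁶ J
4.04386×10⁶ J ÷ (3600000 J/kWh) = 1.12329 kWh

1.12 kWh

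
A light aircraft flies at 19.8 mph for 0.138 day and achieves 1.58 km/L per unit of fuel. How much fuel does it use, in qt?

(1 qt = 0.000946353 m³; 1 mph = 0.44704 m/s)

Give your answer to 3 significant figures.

19.8 mph → 8.85139 m/s
0.138 day → 11923.2 s
d = v × t = 8.85139 × 11923.2 = 105537 m
1.58 km/L → 1.58×10⁶ m/m³
V = d / (distance per unit fuel) = 105537 / 1.58×10⁶ = 0.0667956 m³
In qt: 0.0667956 / 0.000946353 = 70.5821 qt

70.6 qt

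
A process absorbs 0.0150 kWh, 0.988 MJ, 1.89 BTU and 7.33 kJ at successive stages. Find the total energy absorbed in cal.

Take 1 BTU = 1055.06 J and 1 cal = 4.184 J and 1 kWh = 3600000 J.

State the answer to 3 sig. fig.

0.0150 kWh × 3600000 = 54000 J
0.988 MJ × 1000000 = 988000 J
1.89 BTU × 1055.06 = 1994.06 J
7.33 kJ × 1000 = 7330 J
Sum: 54000 + 988000 + 1994.06 + 7330 = 1.05132×10⁶ J
In cal: 1.05132×10⁶ / 4.184 = 251272 cal

2.51×10⁵ cal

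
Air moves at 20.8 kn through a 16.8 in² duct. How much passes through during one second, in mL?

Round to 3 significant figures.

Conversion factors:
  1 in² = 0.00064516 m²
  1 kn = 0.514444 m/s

1.16×10⁵ mL

20.8 kn × 0.514444 → 10.7004 m/s
16.8 in² × 0.00064516 → 0.0108387 m²
V = v × A × t = 10.7004 m/s × 0.0108387 m² × 1 s = 0.115978 m³
0.115978 m³ ÷ (10⁻⁶ m³/mL) = 115978 mL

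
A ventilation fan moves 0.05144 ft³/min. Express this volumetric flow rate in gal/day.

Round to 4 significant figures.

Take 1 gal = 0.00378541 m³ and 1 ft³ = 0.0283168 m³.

0.05144 ft³/min × 0.0283168 m³/ft³ ÷ 60 s/min = 2.42769×10⁻⁵ m³/s
2.42769×10⁻⁵ m³/s ÷ 0.00378541 m³/gal × 86400 s/day = 554.108 gal/day

554.1 gal/day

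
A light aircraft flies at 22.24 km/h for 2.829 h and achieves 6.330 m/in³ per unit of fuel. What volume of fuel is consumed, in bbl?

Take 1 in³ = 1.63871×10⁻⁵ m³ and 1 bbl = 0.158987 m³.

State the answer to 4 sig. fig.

22.24 km/h → 6.17778 m/s
2.829 h → 10184.4 s
d = v × t = 6.17778 × 10184.4 = 62917 m
6.330 m/in³ → 386279 m/m³
V = d / (distance per unit fuel) = 62917 / 386279 = 0.16288 m³
In bbl: 0.16288 / 0.158987 = 1.02449 bbl

1.024 bbl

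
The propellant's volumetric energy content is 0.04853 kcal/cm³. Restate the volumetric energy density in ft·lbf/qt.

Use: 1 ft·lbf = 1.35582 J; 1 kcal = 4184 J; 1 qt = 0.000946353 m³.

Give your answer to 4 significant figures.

1.417×10⁵ ft·lbf/qt

0.04853 kcal/cm³ × 4184 J/kcal ÷ 10⁻⁶ m³/cm³ = 2.0305×10⁸ J/m³
2.0305×10⁸ J/m³ ÷ 1.35582 J/ft·lbf × 0.000946353 m³/qt = 141727 ft·lbf/qt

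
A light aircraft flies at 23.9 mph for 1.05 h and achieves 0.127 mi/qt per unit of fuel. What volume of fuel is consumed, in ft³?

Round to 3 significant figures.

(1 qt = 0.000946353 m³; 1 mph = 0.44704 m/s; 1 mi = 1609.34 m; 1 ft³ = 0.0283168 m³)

23.9 mph → 10.6843 m/s
1.05 h → 3780 s
d = v × t = 10.6843 × 3780 = 40386.7 m
0.127 mi/qt → 215972 m/m³
V = d / (distance per unit fuel) = 40386.7 / 215972 = 0.187 m³
In ft³: 0.187 / 0.0283168 = 6.60385 ft³

6.60 ft³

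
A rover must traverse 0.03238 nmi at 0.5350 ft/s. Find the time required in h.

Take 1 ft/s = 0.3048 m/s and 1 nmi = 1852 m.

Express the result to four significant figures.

0.03238 nmi × 1852 = 59.9678 m
0.5350 ft/s × 0.3048 = 0.163068 m/s
t = d / v = 59.9678 m / 0.163068 m/s = 367.747 s
367.747 s ÷ (3600 s/h) = 0.102152 h

0.1022 h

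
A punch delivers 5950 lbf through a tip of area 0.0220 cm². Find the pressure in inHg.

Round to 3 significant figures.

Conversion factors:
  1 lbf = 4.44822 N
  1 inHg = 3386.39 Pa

3.55×10⁶ inHg

5950 lbf × 4.44822 = 26466.9 N
0.0220 cm² × 0.0001 = 2.2×10⁻⁶ m²
P = F / A = 26466.9 N / 2.2×10⁻⁶ m² = 1.20304×10¹⁰ Pa
1.20304×10¹⁰ Pa ÷ (3386.39 Pa/inHg) = 3.55257×10⁶ inHg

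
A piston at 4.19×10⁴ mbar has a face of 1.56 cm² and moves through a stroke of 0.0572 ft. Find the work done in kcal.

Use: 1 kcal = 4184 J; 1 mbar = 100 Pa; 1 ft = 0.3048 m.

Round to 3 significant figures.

0.00272 kcal

4.19×10⁴ mbar → 4.19×10⁶ Pa
1.56 cm² → 1.56×10⁻⁴ m²
F = P × A = 4.19×10⁶ × 1.56×10⁻⁴ = 653.64 N
0.0572 ft → 0.0174346 m
W = F × d = 653.64 × 0.0174346 = 11.396 J
In kcal: 11.396 / 4184 = 0.00272371 kcal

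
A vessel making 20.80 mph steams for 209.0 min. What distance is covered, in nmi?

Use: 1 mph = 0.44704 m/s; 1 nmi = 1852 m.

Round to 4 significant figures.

20.80 mph × 0.44704 = 9.29843 m/s
209.0 min × 60 = 12540 s
d = v × t = 9.29843 m/s × 12540 s = 116602 m
116602 m ÷ (1852 m/nmi) = 62.96 nmi

62.96 nmi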